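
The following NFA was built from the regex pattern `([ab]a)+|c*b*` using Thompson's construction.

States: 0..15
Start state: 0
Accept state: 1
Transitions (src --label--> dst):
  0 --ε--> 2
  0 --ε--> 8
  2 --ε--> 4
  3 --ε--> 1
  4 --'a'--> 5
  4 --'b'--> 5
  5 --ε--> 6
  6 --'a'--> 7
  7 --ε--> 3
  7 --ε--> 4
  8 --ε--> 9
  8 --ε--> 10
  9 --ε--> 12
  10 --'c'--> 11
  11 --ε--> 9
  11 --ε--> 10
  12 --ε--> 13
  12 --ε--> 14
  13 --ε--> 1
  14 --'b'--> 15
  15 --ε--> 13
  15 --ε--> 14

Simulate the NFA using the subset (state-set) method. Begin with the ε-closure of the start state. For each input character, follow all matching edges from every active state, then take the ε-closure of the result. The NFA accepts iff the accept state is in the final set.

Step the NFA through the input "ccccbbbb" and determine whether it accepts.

Answer: ACCEPT

Derivation:
start: ε-closure({0}) = {0,1,2,4,8,9,10,12,13,14}
'c' @ 1: {1,9,10,11,12,13,14}  [accepting]
'c' @ 2: {1,9,10,11,12,13,14}  [accepting]
'c' @ 3: {1,9,10,11,12,13,14}  [accepting]
'c' @ 4: {1,9,10,11,12,13,14}  [accepting]
'b' @ 5: {1,13,14,15}  [accepting]
'b' @ 6: {1,13,14,15}  [accepting]
'b' @ 7: {1,13,14,15}  [accepting]
'b' @ 8: {1,13,14,15}  [accepting]
after full input: {1,13,14,15}  (accept=1 in)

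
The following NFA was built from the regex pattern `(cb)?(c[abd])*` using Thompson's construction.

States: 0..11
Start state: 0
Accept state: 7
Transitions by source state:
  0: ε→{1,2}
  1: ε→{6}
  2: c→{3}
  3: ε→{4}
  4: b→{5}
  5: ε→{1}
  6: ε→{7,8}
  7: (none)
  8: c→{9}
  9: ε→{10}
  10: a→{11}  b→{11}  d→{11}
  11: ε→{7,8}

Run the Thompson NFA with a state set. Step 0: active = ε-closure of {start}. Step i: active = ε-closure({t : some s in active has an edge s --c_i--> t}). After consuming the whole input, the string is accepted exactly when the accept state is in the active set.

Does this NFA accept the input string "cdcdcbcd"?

Answer: ACCEPT

Steps:
start: ε-closure({0}) = {0,1,2,6,7,8}
'c' @ 1: {3,4,9,10}
'd' @ 2: {7,8,11}  (accept∈set)
'c' @ 3: {9,10}
'd' @ 4: {7,8,11}  (accept∈set)
'c' @ 5: {9,10}
'b' @ 6: {7,8,11}  (accept∈set)
'c' @ 7: {9,10}
'd' @ 8: {7,8,11}  (accept∈set)
after full input: {7,8,11}  (accept=7 in)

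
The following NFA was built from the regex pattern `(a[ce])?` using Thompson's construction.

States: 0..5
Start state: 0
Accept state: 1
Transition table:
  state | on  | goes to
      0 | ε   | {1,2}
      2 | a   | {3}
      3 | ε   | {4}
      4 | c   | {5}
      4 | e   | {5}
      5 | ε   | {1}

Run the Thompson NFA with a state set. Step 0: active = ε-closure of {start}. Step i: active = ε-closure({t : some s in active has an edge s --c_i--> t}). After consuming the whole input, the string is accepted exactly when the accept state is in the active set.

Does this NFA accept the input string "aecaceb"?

Answer: REJECT

Steps:
S₀ = ε-closure({0}) = {0,1,2}
'a' @ 1: {3,4}
'e' @ 2: {1,5}  ✓accept
'c' @ 3: {}  — dead — no transitions
rest 'aceb' ignored (set empty)
after full input: {}  (accept=1 not in)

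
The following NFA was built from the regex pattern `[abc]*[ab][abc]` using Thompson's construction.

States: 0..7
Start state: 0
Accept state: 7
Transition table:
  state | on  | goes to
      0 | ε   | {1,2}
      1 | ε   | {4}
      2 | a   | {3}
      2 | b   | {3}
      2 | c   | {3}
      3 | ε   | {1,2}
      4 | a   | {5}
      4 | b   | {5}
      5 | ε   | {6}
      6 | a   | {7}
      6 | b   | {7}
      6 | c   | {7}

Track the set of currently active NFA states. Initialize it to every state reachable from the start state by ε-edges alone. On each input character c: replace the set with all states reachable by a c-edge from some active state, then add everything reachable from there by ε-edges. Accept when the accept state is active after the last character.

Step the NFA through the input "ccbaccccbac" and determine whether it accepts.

start: ε-closure({0}) = {0,1,2,4}
'c' @ 1: {1,2,3,4}
'c' @ 2: {1,2,3,4}
'b' @ 3: {1,2,3,4,5,6}
'a' @ 4: {1,2,3,4,5,6,7}  [accepting]
'c' @ 5: {1,2,3,4,7}  [accepting]
'c' @ 6: {1,2,3,4}
'c' @ 7: {1,2,3,4}
'c' @ 8: {1,2,3,4}
'b' @ 9: {1,2,3,4,5,6}
'a' @ 10: {1,2,3,4,5,6,7}  [accepting]
'c' @ 11: {1,2,3,4,7}  [accepting]
end set {1,2,3,4,7} — state 7 in

Answer: ACCEPT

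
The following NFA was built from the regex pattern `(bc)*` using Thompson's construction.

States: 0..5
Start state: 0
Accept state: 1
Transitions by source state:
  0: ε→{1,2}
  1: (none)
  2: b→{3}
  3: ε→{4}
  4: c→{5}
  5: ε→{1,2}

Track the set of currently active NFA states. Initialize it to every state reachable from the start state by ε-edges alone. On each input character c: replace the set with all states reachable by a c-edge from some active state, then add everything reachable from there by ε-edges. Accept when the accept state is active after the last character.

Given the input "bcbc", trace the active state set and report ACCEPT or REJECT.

S₀ = ε-closure({0}) = {0,1,2}
'b' @ 1: {3,4}
'c' @ 2: {1,2,5}  ✓accept
'b' @ 3: {3,4}
'c' @ 4: {1,2,5}  ✓accept
after full input: {1,2,5}  (accept=1 in)

Answer: ACCEPT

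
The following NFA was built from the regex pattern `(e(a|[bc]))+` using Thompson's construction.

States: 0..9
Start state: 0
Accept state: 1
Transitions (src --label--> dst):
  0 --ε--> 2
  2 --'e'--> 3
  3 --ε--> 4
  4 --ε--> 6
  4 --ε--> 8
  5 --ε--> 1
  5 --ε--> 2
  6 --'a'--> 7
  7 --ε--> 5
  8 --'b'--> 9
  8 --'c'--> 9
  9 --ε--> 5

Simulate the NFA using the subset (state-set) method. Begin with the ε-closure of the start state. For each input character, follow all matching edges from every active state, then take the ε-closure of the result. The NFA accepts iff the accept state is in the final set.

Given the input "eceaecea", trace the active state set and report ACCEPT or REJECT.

initial (ε-close {0}): {0,2}
'e' @ 1: {3,4,6,8}
'c' @ 2: {1,2,5,9}  (accept∈set)
'e' @ 3: {3,4,6,8}
'a' @ 4: {1,2,5,7}  (accept∈set)
'e' @ 5: {3,4,6,8}
'c' @ 6: {1,2,5,9}  (accept∈set)
'e' @ 7: {3,4,6,8}
'a' @ 8: {1,2,5,7}  (accept∈set)
end set {1,2,5,7} — state 1 in

Answer: ACCEPT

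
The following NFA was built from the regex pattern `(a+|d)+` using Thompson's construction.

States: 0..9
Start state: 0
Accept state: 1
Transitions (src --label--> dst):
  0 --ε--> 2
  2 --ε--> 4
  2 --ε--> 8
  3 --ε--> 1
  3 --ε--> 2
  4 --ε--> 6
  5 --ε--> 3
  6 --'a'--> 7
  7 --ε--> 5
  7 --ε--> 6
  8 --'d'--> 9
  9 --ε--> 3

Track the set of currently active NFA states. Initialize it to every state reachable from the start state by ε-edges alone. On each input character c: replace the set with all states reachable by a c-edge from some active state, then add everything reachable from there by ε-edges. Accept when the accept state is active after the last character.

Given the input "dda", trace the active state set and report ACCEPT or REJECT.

Answer: ACCEPT

Derivation:
initial (ε-close {0}): {0,2,4,6,8}
'd' @ 1: {1,2,3,4,6,8,9}  (accept∈set)
'd' @ 2: {1,2,3,4,6,8,9}  (accept∈set)
'a' @ 3: {1,2,3,4,5,6,7,8}  (accept∈set)
final: {1,2,3,4,5,6,7,8}; accept 1 in set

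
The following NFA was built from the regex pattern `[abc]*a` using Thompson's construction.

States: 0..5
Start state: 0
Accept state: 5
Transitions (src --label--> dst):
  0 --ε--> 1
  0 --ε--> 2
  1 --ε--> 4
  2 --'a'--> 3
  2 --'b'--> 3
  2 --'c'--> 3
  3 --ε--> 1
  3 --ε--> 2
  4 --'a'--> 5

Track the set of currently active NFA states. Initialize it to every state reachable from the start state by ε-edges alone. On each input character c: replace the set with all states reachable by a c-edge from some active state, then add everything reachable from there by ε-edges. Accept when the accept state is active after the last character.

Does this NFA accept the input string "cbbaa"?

Answer: ACCEPT

Steps:
initial (ε-close {0}): {0,1,2,4}
'c' @ 1: {1,2,3,4}
'b' @ 2: {1,2,3,4}
'b' @ 3: {1,2,3,4}
'a' @ 4: {1,2,3,4,5}  [accepting]
'a' @ 5: {1,2,3,4,5}  [accepting]
end set {1,2,3,4,5} — state 5 in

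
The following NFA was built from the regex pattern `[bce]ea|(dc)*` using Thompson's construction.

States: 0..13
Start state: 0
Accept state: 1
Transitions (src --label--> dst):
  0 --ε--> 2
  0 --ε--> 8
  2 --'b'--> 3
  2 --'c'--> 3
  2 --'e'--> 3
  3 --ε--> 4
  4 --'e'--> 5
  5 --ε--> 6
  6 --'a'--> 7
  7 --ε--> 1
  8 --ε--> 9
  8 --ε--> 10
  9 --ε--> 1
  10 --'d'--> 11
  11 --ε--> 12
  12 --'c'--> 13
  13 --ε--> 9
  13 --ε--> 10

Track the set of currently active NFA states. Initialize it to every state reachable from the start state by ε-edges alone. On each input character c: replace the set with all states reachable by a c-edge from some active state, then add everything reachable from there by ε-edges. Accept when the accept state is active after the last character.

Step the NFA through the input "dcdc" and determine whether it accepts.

Answer: ACCEPT

Steps:
initial (ε-close {0}): {0,1,2,8,9,10}
'd' @ 1: {11,12}
'c' @ 2: {1,9,10,13}  ✓accept
'd' @ 3: {11,12}
'c' @ 4: {1,9,10,13}  ✓accept
final: {1,9,10,13}; accept 1 in set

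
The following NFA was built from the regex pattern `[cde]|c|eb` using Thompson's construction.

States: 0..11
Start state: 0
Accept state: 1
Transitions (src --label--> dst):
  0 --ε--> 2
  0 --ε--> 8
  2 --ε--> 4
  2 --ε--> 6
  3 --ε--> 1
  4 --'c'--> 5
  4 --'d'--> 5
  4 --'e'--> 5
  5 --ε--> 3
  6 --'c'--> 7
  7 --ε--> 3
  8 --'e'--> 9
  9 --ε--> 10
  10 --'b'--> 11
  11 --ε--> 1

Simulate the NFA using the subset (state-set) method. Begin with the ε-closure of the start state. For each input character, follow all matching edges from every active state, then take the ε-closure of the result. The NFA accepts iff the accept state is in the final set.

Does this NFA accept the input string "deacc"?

start: ε-closure({0}) = {0,2,4,6,8}
'd' @ 1: {1,3,5}  ✓accept
'e' @ 2: {}  — state set empty
rest 'acc' ignored (set empty)
end set {} — state 1 not in

Answer: REJECT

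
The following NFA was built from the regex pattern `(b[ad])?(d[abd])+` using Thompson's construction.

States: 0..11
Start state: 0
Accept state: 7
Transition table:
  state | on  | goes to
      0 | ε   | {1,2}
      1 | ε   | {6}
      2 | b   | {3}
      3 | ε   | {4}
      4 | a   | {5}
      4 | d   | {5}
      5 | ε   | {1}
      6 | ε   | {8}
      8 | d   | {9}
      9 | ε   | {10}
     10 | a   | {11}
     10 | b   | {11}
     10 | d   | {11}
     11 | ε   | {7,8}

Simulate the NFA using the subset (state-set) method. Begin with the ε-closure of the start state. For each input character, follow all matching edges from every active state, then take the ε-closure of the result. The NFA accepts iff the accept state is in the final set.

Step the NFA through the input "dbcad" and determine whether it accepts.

Answer: REJECT

Derivation:
start: ε-closure({0}) = {0,1,2,6,8}
'd' @ 1: {9,10}
'b' @ 2: {7,8,11}  (accept∈set)
'c' @ 3: {}  — state set empty
rest 'ad' ignored (set empty)
final: {}; accept 7 not in set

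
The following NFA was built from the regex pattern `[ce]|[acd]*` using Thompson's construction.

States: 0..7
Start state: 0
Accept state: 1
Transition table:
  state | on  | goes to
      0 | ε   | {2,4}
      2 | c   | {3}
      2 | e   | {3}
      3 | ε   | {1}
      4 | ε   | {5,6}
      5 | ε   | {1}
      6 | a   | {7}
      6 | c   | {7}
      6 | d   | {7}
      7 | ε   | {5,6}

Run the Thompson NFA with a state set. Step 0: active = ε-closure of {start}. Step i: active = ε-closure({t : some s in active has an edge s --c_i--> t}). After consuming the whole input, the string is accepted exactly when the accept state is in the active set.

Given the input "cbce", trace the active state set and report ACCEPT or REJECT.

Answer: REJECT

Steps:
initial (ε-close {0}): {0,1,2,4,5,6}
'c' @ 1: {1,3,5,6,7}  ✓accept
'b' @ 2: {}  — dead — no transitions
rest 'ce' ignored (set empty)
final: {}; accept 1 not in set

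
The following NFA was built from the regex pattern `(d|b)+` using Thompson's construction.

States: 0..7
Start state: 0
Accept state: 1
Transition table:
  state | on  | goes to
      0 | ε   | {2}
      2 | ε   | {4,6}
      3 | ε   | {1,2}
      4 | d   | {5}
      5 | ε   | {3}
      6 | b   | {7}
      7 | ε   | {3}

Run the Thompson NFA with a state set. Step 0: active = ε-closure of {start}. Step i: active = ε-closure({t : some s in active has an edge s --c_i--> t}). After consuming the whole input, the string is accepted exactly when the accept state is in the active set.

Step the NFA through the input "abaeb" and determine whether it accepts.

Answer: REJECT

Derivation:
S₀ = ε-closure({0}) = {0,2,4,6}
'a' @ 1: {}  — no active states
rest 'baeb' ignored (set empty)
after full input: {}  (accept=1 not in)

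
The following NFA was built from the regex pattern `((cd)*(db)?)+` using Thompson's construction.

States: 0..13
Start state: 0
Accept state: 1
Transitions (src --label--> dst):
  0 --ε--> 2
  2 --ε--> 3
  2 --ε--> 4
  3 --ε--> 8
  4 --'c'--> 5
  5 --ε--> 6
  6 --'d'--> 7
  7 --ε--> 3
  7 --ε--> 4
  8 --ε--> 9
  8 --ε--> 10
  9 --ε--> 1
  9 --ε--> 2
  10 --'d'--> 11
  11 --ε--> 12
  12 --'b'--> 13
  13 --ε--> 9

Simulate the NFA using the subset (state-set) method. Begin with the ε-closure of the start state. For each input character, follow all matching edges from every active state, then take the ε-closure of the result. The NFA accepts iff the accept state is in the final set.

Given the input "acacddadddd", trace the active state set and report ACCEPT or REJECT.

Answer: REJECT

Steps:
S₀ = ε-closure({0}) = {0,1,2,3,4,8,9,10}
'a' @ 1: {}  — dead — no transitions
rest 'cacddadddd' ignored (set empty)
end set {} — state 1 not in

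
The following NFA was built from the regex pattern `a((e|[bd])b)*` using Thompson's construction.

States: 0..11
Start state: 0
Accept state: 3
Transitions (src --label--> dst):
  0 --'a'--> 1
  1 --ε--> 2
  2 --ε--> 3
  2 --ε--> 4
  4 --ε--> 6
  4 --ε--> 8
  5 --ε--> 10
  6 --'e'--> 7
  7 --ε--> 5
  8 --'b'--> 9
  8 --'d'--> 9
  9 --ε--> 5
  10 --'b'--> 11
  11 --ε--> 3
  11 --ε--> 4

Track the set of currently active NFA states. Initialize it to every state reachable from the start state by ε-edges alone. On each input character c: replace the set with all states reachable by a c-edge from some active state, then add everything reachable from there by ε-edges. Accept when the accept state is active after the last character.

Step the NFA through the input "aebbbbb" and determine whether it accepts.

Answer: ACCEPT

Steps:
start: ε-closure({0}) = {0}
'a' @ 1: {1,2,3,4,6,8}  ✓accept
'e' @ 2: {5,7,10}
'b' @ 3: {3,4,6,8,11}  ✓accept
'b' @ 4: {5,9,10}
'b' @ 5: {3,4,6,8,11}  ✓accept
'b' @ 6: {5,9,10}
'b' @ 7: {3,4,6,8,11}  ✓accept
after full input: {3,4,6,8,11}  (accept=3 in)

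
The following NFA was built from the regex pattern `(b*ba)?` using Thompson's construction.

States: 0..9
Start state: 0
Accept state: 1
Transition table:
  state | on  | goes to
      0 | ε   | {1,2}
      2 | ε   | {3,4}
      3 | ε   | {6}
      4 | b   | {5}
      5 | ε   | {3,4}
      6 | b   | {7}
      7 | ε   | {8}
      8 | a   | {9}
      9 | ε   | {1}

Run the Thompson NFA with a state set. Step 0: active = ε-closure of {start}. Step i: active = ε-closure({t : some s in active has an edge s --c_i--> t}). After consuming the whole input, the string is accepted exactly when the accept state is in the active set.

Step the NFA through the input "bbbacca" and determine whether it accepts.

initial (ε-close {0}): {0,1,2,3,4,6}
'b' @ 1: {3,4,5,6,7,8}
'b' @ 2: {3,4,5,6,7,8}
'b' @ 3: {3,4,5,6,7,8}
'a' @ 4: {1,9}  [accepting]
'c' @ 5: {}  — no active states
rest 'ca' ignored (set empty)
end set {} — state 1 not in

Answer: REJECT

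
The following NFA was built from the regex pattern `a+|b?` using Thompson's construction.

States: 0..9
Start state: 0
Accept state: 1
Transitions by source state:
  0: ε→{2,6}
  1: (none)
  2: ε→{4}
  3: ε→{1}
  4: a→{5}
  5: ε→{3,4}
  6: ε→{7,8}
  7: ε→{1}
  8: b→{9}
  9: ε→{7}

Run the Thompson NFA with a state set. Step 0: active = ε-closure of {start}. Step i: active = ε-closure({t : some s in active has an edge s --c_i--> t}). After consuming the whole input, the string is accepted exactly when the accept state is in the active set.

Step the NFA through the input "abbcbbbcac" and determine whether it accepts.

Answer: REJECT

Trace:
S₀ = ε-closure({0}) = {0,1,2,4,6,7,8}
'a' @ 1: {1,3,4,5}  (accept∈set)
'b' @ 2: {}  — state set empty
rest 'bcbbbcac' ignored (set empty)
final: {}; accept 1 not in set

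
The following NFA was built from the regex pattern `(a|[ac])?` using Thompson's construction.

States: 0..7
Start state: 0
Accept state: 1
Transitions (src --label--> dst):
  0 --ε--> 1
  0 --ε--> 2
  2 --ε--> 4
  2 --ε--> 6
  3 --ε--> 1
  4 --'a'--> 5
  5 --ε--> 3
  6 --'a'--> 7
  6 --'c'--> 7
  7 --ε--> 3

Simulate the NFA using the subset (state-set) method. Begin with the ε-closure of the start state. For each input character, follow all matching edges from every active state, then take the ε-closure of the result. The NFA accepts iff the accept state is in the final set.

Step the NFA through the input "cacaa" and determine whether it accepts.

Answer: REJECT

Derivation:
S₀ = ε-closure({0}) = {0,1,2,4,6}
'c' @ 1: {1,3,7}  (accept∈set)
'a' @ 2: {}  — dead — no transitions
rest 'caa' ignored (set empty)
final: {}; accept 1 not in set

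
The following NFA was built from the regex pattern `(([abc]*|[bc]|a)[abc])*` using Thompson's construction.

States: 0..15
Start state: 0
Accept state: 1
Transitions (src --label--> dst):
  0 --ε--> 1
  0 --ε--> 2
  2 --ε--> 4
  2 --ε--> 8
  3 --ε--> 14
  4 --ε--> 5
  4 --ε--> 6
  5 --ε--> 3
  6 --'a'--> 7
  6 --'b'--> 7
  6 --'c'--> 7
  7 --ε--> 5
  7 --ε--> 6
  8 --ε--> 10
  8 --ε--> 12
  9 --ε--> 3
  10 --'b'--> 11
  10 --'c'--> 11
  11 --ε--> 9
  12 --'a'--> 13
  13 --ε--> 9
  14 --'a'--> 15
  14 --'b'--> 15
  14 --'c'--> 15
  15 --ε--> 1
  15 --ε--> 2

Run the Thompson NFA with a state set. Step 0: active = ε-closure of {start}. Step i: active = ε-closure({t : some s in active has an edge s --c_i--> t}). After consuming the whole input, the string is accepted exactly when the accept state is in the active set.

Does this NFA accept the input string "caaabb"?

initial (ε-close {0}): {0,1,2,3,4,5,6,8,10,12,14}
'c' @ 1: {1,2,3,4,5,6,7,8,9,10,11,12,14,15}  (accept∈set)
'a' @ 2: {1,2,3,4,5,6,7,8,9,10,12,13,14,15}  (accept∈set)
'a' @ 3: {1,2,3,4,5,6,7,8,9,10,12,13,14,15}  (accept∈set)
'a' @ 4: {1,2,3,4,5,6,7,8,9,10,12,13,14,15}  (accept∈set)
'b' @ 5: {1,2,3,4,5,6,7,8,9,10,11,12,14,15}  (accept∈set)
'b' @ 6: {1,2,3,4,5,6,7,8,9,10,11,12,14,15}  (accept∈set)
after full input: {1,2,3,4,5,6,7,8,9,10,11,12,14,15}  (accept=1 in)

Answer: ACCEPT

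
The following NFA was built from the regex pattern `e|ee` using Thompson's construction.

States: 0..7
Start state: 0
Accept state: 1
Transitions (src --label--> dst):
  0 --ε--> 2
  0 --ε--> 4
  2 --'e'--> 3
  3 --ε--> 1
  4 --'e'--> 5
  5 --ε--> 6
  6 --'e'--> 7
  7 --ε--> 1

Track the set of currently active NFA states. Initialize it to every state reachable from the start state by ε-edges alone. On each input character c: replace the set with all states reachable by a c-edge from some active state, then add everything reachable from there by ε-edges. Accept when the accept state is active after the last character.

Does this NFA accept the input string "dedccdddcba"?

Answer: REJECT

Derivation:
initial (ε-close {0}): {0,2,4}
'd' @ 1: {}  — dead — no transitions
rest 'edccdddcba' ignored (set empty)
end set {} — state 1 not in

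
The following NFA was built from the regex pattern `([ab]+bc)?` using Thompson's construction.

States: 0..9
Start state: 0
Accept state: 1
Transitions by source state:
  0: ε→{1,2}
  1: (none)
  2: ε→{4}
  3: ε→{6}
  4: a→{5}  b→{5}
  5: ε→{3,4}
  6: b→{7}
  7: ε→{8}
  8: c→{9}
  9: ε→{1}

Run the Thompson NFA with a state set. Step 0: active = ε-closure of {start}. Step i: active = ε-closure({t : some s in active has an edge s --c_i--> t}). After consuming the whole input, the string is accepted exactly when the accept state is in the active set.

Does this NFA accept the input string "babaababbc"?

initial (ε-close {0}): {0,1,2,4}
'b' @ 1: {3,4,5,6}
'a' @ 2: {3,4,5,6}
'b' @ 3: {3,4,5,6,7,8}
'a' @ 4: {3,4,5,6}
'a' @ 5: {3,4,5,6}
'b' @ 6: {3,4,5,6,7,8}
'a' @ 7: {3,4,5,6}
'b' @ 8: {3,4,5,6,7,8}
'b' @ 9: {3,4,5,6,7,8}
'c' @ 10: {1,9}  (accept∈set)
after full input: {1,9}  (accept=1 in)

Answer: ACCEPT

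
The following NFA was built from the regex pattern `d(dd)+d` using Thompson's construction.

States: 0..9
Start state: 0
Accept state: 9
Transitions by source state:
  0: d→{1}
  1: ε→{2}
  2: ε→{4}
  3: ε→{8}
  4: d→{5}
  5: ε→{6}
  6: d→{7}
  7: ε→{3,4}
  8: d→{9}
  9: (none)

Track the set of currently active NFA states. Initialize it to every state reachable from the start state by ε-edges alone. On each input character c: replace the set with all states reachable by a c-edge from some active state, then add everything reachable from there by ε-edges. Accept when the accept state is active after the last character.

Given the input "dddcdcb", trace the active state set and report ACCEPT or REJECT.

Answer: REJECT

Trace:
initial (ε-close {0}): {0}
'd' @ 1: {1,2,4}
'd' @ 2: {5,6}
'd' @ 3: {3,4,7,8}
'c' @ 4: {}  — dead — no transitions
rest 'dcb' ignored (set empty)
final: {}; accept 9 not in set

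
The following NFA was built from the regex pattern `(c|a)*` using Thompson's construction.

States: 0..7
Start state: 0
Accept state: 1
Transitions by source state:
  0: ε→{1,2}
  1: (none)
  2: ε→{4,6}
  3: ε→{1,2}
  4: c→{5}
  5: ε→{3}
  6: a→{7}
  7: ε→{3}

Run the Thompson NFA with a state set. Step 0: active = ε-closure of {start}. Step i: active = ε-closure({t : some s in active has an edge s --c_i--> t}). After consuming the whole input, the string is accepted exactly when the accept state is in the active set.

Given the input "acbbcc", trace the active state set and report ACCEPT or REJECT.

start: ε-closure({0}) = {0,1,2,4,6}
'a' @ 1: {1,2,3,4,6,7}  (accept∈set)
'c' @ 2: {1,2,3,4,5,6}  (accept∈set)
'b' @ 3: {}  — state set empty
rest 'bcc' ignored (set empty)
end set {} — state 1 not in

Answer: REJECT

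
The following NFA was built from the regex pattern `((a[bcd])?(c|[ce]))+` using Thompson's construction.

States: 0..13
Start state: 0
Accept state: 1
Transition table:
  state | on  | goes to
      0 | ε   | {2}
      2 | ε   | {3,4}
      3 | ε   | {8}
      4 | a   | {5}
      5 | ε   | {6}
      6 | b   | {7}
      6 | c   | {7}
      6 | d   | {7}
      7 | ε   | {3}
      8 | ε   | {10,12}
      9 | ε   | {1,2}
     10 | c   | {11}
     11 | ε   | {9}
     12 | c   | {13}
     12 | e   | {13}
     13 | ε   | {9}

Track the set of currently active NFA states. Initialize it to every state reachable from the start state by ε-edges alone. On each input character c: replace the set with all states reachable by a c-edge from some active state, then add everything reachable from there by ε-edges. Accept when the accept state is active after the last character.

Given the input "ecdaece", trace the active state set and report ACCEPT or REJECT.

initial (ε-close {0}): {0,2,3,4,8,10,12}
'e' @ 1: {1,2,3,4,8,9,10,12,13}  (accept∈set)
'c' @ 2: {1,2,3,4,8,9,10,11,12,13}  (accept∈set)
'd' @ 3: {}  — dead — no transitions
rest 'aece' ignored (set empty)
end set {} — state 1 not in

Answer: REJECT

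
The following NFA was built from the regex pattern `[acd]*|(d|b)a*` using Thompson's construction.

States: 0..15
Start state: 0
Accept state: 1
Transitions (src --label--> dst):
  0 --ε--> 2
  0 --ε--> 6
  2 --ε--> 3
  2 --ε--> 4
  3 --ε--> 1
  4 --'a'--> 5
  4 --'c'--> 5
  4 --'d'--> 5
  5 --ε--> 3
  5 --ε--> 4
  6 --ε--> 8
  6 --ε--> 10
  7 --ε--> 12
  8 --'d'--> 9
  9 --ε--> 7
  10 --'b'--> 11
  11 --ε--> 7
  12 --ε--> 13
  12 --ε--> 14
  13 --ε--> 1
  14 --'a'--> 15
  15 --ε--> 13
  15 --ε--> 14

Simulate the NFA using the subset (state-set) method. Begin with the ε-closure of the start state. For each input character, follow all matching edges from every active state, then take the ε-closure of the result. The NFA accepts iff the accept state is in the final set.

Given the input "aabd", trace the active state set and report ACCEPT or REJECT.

Answer: REJECT

Trace:
S₀ = ε-closure({0}) = {0,1,2,3,4,6,8,10}
'a' @ 1: {1,3,4,5}  (accept∈set)
'a' @ 2: {1,3,4,5}  (accept∈set)
'b' @ 3: {}  — dead — no transitions
rest 'd' ignored (set empty)
end set {} — state 1 not in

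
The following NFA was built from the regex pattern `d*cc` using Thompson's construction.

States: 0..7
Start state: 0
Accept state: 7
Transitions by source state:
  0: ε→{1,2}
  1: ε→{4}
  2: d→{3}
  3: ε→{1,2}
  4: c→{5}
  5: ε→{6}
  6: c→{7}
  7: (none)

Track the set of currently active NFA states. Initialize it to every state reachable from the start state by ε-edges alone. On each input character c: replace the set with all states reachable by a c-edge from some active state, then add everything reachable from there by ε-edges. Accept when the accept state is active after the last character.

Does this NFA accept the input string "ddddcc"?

S₀ = ε-closure({0}) = {0,1,2,4}
'd' @ 1: {1,2,3,4}
'd' @ 2: {1,2,3,4}
'd' @ 3: {1,2,3,4}
'd' @ 4: {1,2,3,4}
'c' @ 5: {5,6}
'c' @ 6: {7}  ✓accept
final: {7}; accept 7 in set

Answer: ACCEPT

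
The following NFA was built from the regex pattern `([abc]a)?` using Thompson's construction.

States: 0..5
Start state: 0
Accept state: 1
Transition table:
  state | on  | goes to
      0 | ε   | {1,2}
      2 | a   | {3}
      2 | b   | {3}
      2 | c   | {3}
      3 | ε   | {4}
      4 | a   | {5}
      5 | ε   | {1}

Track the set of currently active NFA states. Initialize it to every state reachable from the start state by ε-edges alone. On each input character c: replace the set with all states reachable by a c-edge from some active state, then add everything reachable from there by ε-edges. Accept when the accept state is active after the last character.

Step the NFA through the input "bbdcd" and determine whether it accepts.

Answer: REJECT

Trace:
S₀ = ε-closure({0}) = {0,1,2}
'b' @ 1: {3,4}
'b' @ 2: {}  — dead — no transitions
rest 'dcd' ignored (set empty)
end set {} — state 1 not in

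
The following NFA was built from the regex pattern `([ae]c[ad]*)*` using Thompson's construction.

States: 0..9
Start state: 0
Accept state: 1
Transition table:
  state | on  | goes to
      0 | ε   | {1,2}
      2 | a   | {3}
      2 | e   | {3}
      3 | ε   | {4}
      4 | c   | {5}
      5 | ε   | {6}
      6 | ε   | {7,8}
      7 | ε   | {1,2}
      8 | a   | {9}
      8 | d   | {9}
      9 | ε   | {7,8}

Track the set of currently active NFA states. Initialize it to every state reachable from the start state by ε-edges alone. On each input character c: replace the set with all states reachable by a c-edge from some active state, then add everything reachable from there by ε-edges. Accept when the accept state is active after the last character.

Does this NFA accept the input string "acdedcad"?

start: ε-closure({0}) = {0,1,2}
'a' @ 1: {3,4}
'c' @ 2: {1,2,5,6,7,8}  [accepting]
'd' @ 3: {1,2,7,8,9}  [accepting]
'e' @ 4: {3,4}
'd' @ 5: {}  — dead — no transitions
rest 'cad' ignored (set empty)
end set {} — state 1 not in

Answer: REJECT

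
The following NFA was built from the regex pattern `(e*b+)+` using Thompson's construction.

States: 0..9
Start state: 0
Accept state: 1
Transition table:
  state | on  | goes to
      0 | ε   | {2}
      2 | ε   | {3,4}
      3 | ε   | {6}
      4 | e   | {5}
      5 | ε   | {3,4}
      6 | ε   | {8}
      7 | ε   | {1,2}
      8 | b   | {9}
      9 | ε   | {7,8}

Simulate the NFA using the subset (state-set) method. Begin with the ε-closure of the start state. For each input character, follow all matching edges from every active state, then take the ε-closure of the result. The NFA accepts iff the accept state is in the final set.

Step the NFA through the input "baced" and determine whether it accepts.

Answer: REJECT

Trace:
S₀ = ε-closure({0}) = {0,2,3,4,6,8}
'b' @ 1: {1,2,3,4,6,7,8,9}  [accepting]
'a' @ 2: {}  — no active states
rest 'ced' ignored (set empty)
after full input: {}  (accept=1 not in)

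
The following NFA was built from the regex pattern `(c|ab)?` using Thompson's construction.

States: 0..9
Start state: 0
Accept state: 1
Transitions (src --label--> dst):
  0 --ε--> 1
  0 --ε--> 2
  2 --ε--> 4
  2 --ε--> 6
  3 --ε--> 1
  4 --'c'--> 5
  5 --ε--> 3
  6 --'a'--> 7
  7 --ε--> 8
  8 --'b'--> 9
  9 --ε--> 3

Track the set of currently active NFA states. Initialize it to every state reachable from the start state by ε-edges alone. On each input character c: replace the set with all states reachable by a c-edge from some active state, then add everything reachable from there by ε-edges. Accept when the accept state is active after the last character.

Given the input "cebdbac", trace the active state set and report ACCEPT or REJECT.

Answer: REJECT

Steps:
start: ε-closure({0}) = {0,1,2,4,6}
'c' @ 1: {1,3,5}  ✓accept
'e' @ 2: {}  — dead — no transitions
rest 'bdbac' ignored (set empty)
final: {}; accept 1 not in set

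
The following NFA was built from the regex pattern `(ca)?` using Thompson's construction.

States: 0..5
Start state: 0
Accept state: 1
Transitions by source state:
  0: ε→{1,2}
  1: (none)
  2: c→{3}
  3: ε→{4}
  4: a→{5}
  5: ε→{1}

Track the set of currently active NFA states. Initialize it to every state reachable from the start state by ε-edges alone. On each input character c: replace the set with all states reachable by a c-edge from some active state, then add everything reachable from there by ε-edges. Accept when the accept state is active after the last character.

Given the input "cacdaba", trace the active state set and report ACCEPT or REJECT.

Answer: REJECT

Derivation:
start: ε-closure({0}) = {0,1,2}
'c' @ 1: {3,4}
'a' @ 2: {1,5}  (accept∈set)
'c' @ 3: {}  — state set empty
rest 'daba' ignored (set empty)
end set {} — state 1 not in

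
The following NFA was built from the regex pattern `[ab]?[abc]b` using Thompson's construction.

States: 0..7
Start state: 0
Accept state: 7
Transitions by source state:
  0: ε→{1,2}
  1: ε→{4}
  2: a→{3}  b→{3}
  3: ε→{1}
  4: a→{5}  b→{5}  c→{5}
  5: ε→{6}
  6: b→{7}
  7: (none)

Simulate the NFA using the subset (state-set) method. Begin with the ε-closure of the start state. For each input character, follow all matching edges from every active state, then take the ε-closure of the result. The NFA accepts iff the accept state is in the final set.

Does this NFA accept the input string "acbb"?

initial (ε-close {0}): {0,1,2,4}
'a' @ 1: {1,3,4,5,6}
'c' @ 2: {5,6}
'b' @ 3: {7}  ✓accept
'b' @ 4: {}  — state set empty
final: {}; accept 7 not in set

Answer: REJECT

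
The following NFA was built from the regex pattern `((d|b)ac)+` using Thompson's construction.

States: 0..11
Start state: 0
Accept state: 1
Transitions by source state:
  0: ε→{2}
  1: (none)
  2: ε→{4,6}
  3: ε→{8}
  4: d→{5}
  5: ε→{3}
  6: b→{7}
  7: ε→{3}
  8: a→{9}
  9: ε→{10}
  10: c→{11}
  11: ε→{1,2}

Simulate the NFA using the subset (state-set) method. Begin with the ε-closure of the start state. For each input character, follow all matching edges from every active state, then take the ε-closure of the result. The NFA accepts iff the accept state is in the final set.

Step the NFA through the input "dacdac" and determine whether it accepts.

Answer: ACCEPT

Derivation:
S₀ = ε-closure({0}) = {0,2,4,6}
'd' @ 1: {3,5,8}
'a' @ 2: {9,10}
'c' @ 3: {1,2,4,6,11}  [accepting]
'd' @ 4: {3,5,8}
'a' @ 5: {9,10}
'c' @ 6: {1,2,4,6,11}  [accepting]
end set {1,2,4,6,11} — state 1 in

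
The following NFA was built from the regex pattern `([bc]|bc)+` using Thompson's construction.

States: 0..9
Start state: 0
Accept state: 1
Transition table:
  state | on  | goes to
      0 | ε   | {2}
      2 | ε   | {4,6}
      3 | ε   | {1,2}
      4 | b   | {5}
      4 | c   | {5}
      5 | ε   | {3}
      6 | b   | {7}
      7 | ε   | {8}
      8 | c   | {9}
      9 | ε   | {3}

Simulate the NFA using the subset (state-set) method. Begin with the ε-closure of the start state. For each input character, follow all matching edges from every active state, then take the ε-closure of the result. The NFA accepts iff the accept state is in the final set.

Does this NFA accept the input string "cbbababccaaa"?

S₀ = ε-closure({0}) = {0,2,4,6}
'c' @ 1: {1,2,3,4,5,6}  (accept∈set)
'b' @ 2: {1,2,3,4,5,6,7,8}  (accept∈set)
'b' @ 3: {1,2,3,4,5,6,7,8}  (accept∈set)
'a' @ 4: {}  — dead — no transitions
rest 'babccaaa' ignored (set empty)
end set {} — state 1 not in

Answer: REJECT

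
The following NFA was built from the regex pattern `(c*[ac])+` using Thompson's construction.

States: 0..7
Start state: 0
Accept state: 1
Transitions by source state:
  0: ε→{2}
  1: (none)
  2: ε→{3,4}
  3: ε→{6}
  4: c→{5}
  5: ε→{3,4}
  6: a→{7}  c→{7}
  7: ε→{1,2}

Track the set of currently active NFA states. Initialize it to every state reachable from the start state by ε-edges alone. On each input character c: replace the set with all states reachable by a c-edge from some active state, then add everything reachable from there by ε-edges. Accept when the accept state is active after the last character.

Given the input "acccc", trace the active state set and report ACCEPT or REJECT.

start: ε-closure({0}) = {0,2,3,4,6}
'a' @ 1: {1,2,3,4,6,7}  [accepting]
'c' @ 2: {1,2,3,4,5,6,7}  [accepting]
'c' @ 3: {1,2,3,4,5,6,7}  [accepting]
'c' @ 4: {1,2,3,4,5,6,7}  [accepting]
'c' @ 5: {1,2,3,4,5,6,7}  [accepting]
final: {1,2,3,4,5,6,7}; accept 1 in set

Answer: ACCEPT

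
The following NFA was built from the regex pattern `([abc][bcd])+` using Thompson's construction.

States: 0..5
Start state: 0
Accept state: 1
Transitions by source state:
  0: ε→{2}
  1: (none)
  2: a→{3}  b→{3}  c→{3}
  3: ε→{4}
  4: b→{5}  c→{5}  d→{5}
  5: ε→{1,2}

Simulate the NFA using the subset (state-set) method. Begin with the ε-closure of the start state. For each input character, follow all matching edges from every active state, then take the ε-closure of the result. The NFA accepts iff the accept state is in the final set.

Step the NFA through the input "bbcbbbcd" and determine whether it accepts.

initial (ε-close {0}): {0,2}
'b' @ 1: {3,4}
'b' @ 2: {1,2,5}  (accept∈set)
'c' @ 3: {3,4}
'b' @ 4: {1,2,5}  (accept∈set)
'b' @ 5: {3,4}
'b' @ 6: {1,2,5}  (accept∈set)
'c' @ 7: {3,4}
'd' @ 8: {1,2,5}  (accept∈set)
final: {1,2,5}; accept 1 in set

Answer: ACCEPT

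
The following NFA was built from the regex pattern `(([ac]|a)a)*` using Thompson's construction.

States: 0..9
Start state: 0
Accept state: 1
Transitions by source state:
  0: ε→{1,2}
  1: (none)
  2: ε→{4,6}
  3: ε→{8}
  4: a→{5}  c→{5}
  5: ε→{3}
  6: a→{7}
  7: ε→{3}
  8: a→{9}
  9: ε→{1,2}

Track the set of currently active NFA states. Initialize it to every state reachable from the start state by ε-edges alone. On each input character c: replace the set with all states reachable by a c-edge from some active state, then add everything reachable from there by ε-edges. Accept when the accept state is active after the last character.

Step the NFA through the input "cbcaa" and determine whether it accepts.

S₀ = ε-closure({0}) = {0,1,2,4,6}
'c' @ 1: {3,5,8}
'b' @ 2: {}  — dead — no transitions
rest 'caa' ignored (set empty)
end set {} — state 1 not in

Answer: REJECT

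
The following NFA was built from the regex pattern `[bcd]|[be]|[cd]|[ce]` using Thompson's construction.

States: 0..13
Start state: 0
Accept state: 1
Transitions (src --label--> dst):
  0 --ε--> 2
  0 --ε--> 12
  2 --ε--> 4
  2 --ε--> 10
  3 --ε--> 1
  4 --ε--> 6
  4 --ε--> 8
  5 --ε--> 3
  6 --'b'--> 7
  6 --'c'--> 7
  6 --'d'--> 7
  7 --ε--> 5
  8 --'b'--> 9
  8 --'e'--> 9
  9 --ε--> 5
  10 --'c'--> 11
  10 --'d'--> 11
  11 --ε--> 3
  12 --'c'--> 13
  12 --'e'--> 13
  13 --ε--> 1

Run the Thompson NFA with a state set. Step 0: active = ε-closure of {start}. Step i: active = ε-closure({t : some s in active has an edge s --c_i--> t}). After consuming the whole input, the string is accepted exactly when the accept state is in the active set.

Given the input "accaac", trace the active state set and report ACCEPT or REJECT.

S₀ = ε-closure({0}) = {0,2,4,6,8,10,12}
'a' @ 1: {}  — state set empty
rest 'ccaac' ignored (set empty)
final: {}; accept 1 not in set

Answer: REJECT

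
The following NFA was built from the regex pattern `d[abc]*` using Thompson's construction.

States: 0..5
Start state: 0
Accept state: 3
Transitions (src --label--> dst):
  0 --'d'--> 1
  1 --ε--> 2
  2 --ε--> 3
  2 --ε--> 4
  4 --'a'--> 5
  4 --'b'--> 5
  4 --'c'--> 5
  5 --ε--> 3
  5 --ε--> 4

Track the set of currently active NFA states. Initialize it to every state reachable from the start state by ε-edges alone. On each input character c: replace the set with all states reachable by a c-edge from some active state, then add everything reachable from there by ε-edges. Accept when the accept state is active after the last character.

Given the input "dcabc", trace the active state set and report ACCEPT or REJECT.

Answer: ACCEPT

Trace:
S₀ = ε-closure({0}) = {0}
'd' @ 1: {1,2,3,4}  (accept∈set)
'c' @ 2: {3,4,5}  (accept∈set)
'a' @ 3: {3,4,5}  (accept∈set)
'b' @ 4: {3,4,5}  (accept∈set)
'c' @ 5: {3,4,5}  (accept∈set)
after full input: {3,4,5}  (accept=3 in)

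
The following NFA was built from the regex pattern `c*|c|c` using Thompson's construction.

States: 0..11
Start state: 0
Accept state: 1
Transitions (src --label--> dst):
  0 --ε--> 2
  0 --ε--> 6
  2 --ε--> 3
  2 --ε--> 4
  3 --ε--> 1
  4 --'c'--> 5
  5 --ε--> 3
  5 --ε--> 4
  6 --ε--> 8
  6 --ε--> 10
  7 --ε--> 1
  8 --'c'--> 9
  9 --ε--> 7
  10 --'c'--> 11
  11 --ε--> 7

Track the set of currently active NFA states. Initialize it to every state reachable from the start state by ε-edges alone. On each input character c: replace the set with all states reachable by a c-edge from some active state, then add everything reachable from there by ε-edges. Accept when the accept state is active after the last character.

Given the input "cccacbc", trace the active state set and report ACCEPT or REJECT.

initial (ε-close {0}): {0,1,2,3,4,6,8,10}
'c' @ 1: {1,3,4,5,7,9,11}  ✓accept
'c' @ 2: {1,3,4,5}  ✓accept
'c' @ 3: {1,3,4,5}  ✓accept
'a' @ 4: {}  — no active states
rest 'cbc' ignored (set empty)
end set {} — state 1 not in

Answer: REJECT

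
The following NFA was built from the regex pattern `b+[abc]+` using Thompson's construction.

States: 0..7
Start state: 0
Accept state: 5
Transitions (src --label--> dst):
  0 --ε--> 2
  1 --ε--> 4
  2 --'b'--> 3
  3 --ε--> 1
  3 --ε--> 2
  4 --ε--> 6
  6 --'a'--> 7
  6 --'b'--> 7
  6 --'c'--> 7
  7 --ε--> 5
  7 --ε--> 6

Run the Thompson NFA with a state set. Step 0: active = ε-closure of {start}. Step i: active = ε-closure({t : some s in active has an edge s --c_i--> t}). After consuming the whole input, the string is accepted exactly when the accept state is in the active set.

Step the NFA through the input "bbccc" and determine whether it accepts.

S₀ = ε-closure({0}) = {0,2}
'b' @ 1: {1,2,3,4,6}
'b' @ 2: {1,2,3,4,5,6,7}  ✓accept
'c' @ 3: {5,6,7}  ✓accept
'c' @ 4: {5,6,7}  ✓accept
'c' @ 5: {5,6,7}  ✓accept
end set {5,6,7} — state 5 in

Answer: ACCEPT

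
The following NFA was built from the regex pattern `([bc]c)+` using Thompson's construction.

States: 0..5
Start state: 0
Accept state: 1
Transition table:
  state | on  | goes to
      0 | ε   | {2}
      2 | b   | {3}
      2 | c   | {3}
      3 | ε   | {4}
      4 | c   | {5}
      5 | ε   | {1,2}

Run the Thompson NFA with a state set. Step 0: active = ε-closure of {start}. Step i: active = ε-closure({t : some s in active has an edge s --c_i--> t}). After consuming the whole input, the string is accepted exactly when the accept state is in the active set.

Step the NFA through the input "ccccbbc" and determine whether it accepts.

Answer: REJECT

Trace:
S₀ = ε-closure({0}) = {0,2}
'c' @ 1: {3,4}
'c' @ 2: {1,2,5}  (accept∈set)
'c' @ 3: {3,4}
'c' @ 4: {1,2,5}  (accept∈set)
'b' @ 5: {3,4}
'b' @ 6: {}  — state set empty
rest 'c' ignored (set empty)
end set {} — state 1 not in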